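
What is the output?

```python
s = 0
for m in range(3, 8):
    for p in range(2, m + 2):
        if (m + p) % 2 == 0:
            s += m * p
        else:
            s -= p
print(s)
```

m=3,p=2: odd sum, s = 0-2 = -2
m=3,p=3: even sum, s = (-2)+9 = 7
m=3,p=4: odd sum, s = 7-4 = 3
m=4,p=2: even sum, s = 3+8 = 11
m=4,p=3: odd sum, s = 11-3 = 8
m=4,p=4: even sum, s = 8+16 = 24
m=4,p=5: odd sum, s = 24-5 = 19
m=5,p=2: odd sum, s = 19-2 = 17
m=5,p=3: even sum, s = 17+15 = 32
m=5,p=4: odd sum, s = 32-4 = 28
m=5,p=5: even sum, s = 28+25 = 53
m=5,p=6: odd sum, s = 53-6 = 47
m=6,p=2: even sum, s = 47+12 = 59
m=6,p=3: odd sum, s = 59-3 = 56
m=6,p=4: even sum, s = 56+24 = 80
m=6,p=5: odd sum, s = 80-5 = 75
m=6,p=6: even sum, s = 75+36 = 111
m=6,p=7: odd sum, s = 111-7 = 104
m=7,p=2: odd sum, s = 104-2 = 102
m=7,p=3: even sum, s = 102+21 = 123
m=7,p=4: odd sum, s = 123-4 = 119
m=7,p=5: even sum, s = 119+35 = 154
m=7,p=6: odd sum, s = 154-6 = 148
m=7,p=7: even sum, s = 148+49 = 197
m=7,p=8: odd sum, s = 197-8 = 189

189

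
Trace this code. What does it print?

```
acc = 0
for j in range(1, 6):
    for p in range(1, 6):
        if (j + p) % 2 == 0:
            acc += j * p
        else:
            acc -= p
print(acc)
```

81

j=1,p=1: even sum, acc = 0+1 = 1
j=1,p=2: odd sum, acc = 1-2 = -1
j=1,p=3: even sum, acc = (-1)+3 = 2
j=1,p=4: odd sum, acc = 2-4 = -2
j=1,p=5: even sum, acc = (-2)+5 = 3
j=2,p=1: odd sum, acc = 3-1 = 2
j=2,p=2: even sum, acc = 2+4 = 6
j=2,p=3: odd sum, acc = 6-3 = 3
j=2,p=4: even sum, acc = 3+8 = 11
j=2,p=5: odd sum, acc = 11-5 = 6
j=3,p=1: even sum, acc = 6+3 = 9
j=3,p=2: odd sum, acc = 9-2 = 7
j=3,p=3: even sum, acc = 7+9 = 16
j=3,p=4: odd sum, acc = 16-4 = 12
j=3,p=5: even sum, acc = 12+15 = 27
j=4,p=1: odd sum, acc = 27-1 = 26
j=4,p=2: even sum, acc = 26+8 = 34
j=4,p=3: odd sum, acc = 34-3 = 31
j=4,p=4: even sum, acc = 31+16 = 47
j=4,p=5: odd sum, acc = 47-5 = 42
j=5,p=1: even sum, acc = 42+5 = 47
j=5,p=2: odd sum, acc = 47-2 = 45
j=5,p=3: even sum, acc = 45+15 = 60
j=5,p=4: odd sum, acc = 60-4 = 56
j=5,p=5: even sum, acc = 56+25 = 81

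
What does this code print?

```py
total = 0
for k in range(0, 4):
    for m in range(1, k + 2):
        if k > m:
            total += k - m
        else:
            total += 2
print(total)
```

k=0,m=1: not 0>1, total = 0+2 = 2
k=1,m=1: not 1>1, total = 2+2 = 4
k=1,m=2: not 1>2, total = 4+2 = 6
k=2,m=1: 2>1, total = 6+1 = 7
k=2,m=2: not 2>2, total = 7+2 = 9
k=2,m=3: not 2>3, total = 9+2 = 11
k=3,m=1: 3>1, total = 11+2 = 13
k=3,m=2: 3>2, total = 13+1 = 14
k=3,m=3: not 3>3, total = 14+2 = 16
k=3,m=4: not 3>4, total = 16+2 = 18

18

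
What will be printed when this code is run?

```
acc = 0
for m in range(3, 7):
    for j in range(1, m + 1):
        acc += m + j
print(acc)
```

m=3,j=1: acc = 0+4 = 4
m=3,j=2: acc = 4+5 = 9
m=3,j=3: acc = 9+6 = 15
m=4,j=1: acc = 15+5 = 20
m=4,j=2: acc = 20+6 = 26
m=4,j=3: acc = 26+7 = 33
m=4,j=4: acc = 33+8 = 41
m=5,j=1: acc = 41+6 = 47
m=5,j=2: acc = 47+7 = 54
m=5,j=3: acc = 54+8 = 62
m=5,j=4: acc = 62+9 = 71
m=5,j=5: acc = 71+10 = 81
m=6,j=1: acc = 81+7 = 88
m=6,j=2: acc = 88+8 = 96
m=6,j=3: acc = 96+9 = 105
m=6,j=4: acc = 105+10 = 115
m=6,j=5: acc = 115+11 = 126
m=6,j=6: acc = 126+12 = 138

138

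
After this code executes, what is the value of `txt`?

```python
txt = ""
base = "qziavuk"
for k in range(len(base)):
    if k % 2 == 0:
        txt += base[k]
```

k=0: add 'q' → 'q'
k=1: skip
k=2: add 'i' → 'qi'
k=3: skip
k=4: add 'v' → 'qiv'
k=5: skip
k=6: add 'k' → 'qivk'

'qivk'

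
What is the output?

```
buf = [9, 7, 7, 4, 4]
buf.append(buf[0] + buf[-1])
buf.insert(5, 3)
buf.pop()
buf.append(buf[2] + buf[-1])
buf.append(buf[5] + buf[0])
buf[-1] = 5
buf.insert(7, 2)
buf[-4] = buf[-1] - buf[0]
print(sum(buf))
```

44

append buf[0]+buf[-1] = 9+4 = 13 → [9, 7, 7, 4, 4, 13]
insert 3 at 5 → [9, 7, 7, 4, 4, 3, 13]
pop() removes 13 → [9, 7, 7, 4, 4, 3]
append buf[2]+buf[-1] = 7+3 = 10 → [9, 7, 7, 4, 4, 3, 10]
append buf[5]+buf[0] = 3+9 = 12 → [9, 7, 7, 4, 4, 3, 10, 12]
buf[-1] = 5 → [9, 7, 7, 4, 4, 3, 10, 5]
insert 2 at 7 → [9, 7, 7, 4, 4, 3, 10, 2, 5]
buf[-4] = buf[-1]-buf[0] = 5-9 = -4 → [9, 7, 7, 4, 4, -4, 10, 2, 5]
sum = 44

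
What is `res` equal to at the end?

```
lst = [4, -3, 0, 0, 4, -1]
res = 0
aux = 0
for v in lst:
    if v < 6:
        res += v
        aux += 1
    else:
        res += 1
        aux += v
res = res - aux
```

-2

v=4: <6, res = 0+4 = 4; aux=1
v=-3: <6, res = 4+(-3) = 1; aux=2
v=0: <6, res = 1+0 = 1; aux=3
v=0: <6, res = 1+0 = 1; aux=4
v=4: <6, res = 1+4 = 5; aux=5
v=-1: <6, res = 5+(-1) = 4; aux=6
res-aux = 4-6 = -2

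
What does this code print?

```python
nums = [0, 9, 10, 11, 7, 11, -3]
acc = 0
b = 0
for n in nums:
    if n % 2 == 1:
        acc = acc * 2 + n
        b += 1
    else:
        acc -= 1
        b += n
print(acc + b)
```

n=0: not odd, acc = 0-1 = -1; b=0
n=9: odd, acc = (-1)*2+9 = 7; b=1
n=10: not odd, acc = 7-1 = 6; b=11
n=11: odd, acc = 6*2+11 = 23; b=12
n=7: odd, acc = 23*2+7 = 53; b=13
n=11: odd, acc = 53*2+11 = 117; b=14
n=-3: odd, acc = 117*2+(-3) = 231; b=15
acc+b = 231+15 = 246

246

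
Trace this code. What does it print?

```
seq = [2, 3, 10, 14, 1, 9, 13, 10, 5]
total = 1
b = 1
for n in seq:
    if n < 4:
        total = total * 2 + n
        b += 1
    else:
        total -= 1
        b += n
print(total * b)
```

975

n=2: <4, total = 1*2+2 = 4; b=2
n=3: <4, total = 4*2+3 = 11; b=3
n=10: not <4, total = 11-1 = 10; b=13
n=14: not <4, total = 10-1 = 9; b=27
n=1: <4, total = 9*2+1 = 19; b=28
n=9: not <4, total = 19-1 = 18; b=37
n=13: not <4, total = 18-1 = 17; b=50
n=10: not <4, total = 17-1 = 16; b=60
n=5: not <4, total = 16-1 = 15; b=65
total*b = 15*65 = 975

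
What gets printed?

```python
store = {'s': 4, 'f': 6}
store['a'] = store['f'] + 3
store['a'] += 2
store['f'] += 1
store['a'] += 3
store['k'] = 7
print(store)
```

{'s': 4, 'f': 7, 'a': 14, 'k': 7}

store['a'] = store['f']+3 = 9 → {'s': 4, 'f': 6, 'a': 9}
store['a'] = 9+2 = 11 → {'s': 4, 'f': 6, 'a': 11}
store['f'] = 6+1 = 7 → {'s': 4, 'f': 7, 'a': 11}
store['a'] = 11+3 = 14 → {'s': 4, 'f': 7, 'a': 14}
store['k'] = 7 → {'s': 4, 'f': 7, 'a': 14, 'k': 7}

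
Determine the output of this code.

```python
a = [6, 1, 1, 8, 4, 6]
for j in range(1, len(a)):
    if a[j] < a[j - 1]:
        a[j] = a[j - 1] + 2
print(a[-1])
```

16

j=1: 1<6, a[1] = 6+2 = 8 → [6, 8, 1, 8, 4, 6]
j=2: 1<8, a[2] = 8+2 = 10 → [6, 8, 10, 8, 4, 6]
j=3: 8<10, a[3] = 10+2 = 12 → [6, 8, 10, 12, 4, 6]
j=4: 4<12, a[4] = 12+2 = 14 → [6, 8, 10, 12, 14, 6]
j=5: 6<14, a[5] = 14+2 = 16 → [6, 8, 10, 12, 14, 16]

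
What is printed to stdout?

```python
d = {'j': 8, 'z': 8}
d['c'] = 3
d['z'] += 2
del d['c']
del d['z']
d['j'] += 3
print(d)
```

d['c'] = 3 → {'j': 8, 'z': 8, 'c': 3}
d['z'] = 8+2 = 10 → {'j': 8, 'z': 10, 'c': 3}
del 'c' → {'j': 8, 'z': 10}
del 'z' → {'j': 8}
d['j'] = 8+3 = 11 → {'j': 11}

{'j': 11}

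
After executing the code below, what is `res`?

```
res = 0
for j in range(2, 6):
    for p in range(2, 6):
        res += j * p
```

196

j=2,p=2: res = 0+4 = 4
j=2,p=3: res = 4+6 = 10
j=2,p=4: res = 10+8 = 18
j=2,p=5: res = 18+10 = 28
j=3,p=2: res = 28+6 = 34
j=3,p=3: res = 34+9 = 43
j=3,p=4: res = 43+12 = 55
j=3,p=5: res = 55+15 = 70
j=4,p=2: res = 70+8 = 78
j=4,p=3: res = 78+12 = 90
j=4,p=4: res = 90+16 = 106
j=4,p=5: res = 106+20 = 126
j=5,p=2: res = 126+10 = 136
j=5,p=3: res = 136+15 = 151
j=5,p=4: res = 151+20 = 171
j=5,p=5: res = 171+25 = 196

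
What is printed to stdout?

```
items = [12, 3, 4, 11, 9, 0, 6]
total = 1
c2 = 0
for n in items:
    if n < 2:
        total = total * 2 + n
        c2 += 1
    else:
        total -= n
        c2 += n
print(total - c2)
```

n=12: not <2, total = 1-12 = -11; c2=12
n=3: not <2, total = (-11)-3 = -14; c2=15
n=4: not <2, total = (-14)-4 = -18; c2=19
n=11: not <2, total = (-18)-11 = -29; c2=30
n=9: not <2, total = (-29)-9 = -38; c2=39
n=0: <2, total = (-38)*2+0 = -76; c2=40
n=6: not <2, total = (-76)-6 = -82; c2=46
total-c2 = (-82)-46 = -128

-128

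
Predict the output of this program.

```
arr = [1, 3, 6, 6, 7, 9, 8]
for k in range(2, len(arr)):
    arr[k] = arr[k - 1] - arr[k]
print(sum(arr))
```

-82

k=2: arr[2] = 3-6 = -3 → [1, 3, -3, 6, 7, 9, 8]
k=3: arr[3] = (-3)-6 = -9 → [1, 3, -3, -9, 7, 9, 8]
k=4: arr[4] = (-9)-7 = -16 → [1, 3, -3, -9, -16, 9, 8]
k=5: arr[5] = (-16)-9 = -25 → [1, 3, -3, -9, -16, -25, 8]
k=6: arr[6] = (-25)-8 = -33 → [1, 3, -3, -9, -16, -25, -33]
sum = -82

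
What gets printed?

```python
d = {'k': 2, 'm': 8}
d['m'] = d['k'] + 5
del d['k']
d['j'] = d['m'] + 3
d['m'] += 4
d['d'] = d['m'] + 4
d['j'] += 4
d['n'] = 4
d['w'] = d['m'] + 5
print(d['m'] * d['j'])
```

d['m'] = d['k']+5 = 7 → {'k': 2, 'm': 7}
del 'k' → {'m': 7}
d['j'] = d['m']+3 = 10 → {'m': 7, 'j': 10}
d['m'] = 7+4 = 11 → {'m': 11, 'j': 10}
d['d'] = d['m']+4 = 15 → {'m': 11, 'j': 10, 'd': 15}
d['j'] = 10+4 = 14 → {'m': 11, 'j': 14, 'd': 15}
d['n'] = 4 → {'m': 11, 'j': 14, 'd': 15, 'n': 4}
d['w'] = d['m']+5 = 16 → {'m': 11, 'j': 14, 'd': 15, 'n': 4, 'w': 16}
d['m']*d['j'] = 11*14 = 154

154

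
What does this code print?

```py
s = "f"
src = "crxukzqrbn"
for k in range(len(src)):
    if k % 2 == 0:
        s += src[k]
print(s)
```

fcxkqb

k=0: add 'c' → 'fc'
k=1: skip
k=2: add 'x' → 'fcx'
k=3: skip
k=4: add 'k' → 'fcxk'
k=5: skip
k=6: add 'q' → 'fcxkq'
k=7: skip
k=8: add 'b' → 'fcxkqb'
k=9: skip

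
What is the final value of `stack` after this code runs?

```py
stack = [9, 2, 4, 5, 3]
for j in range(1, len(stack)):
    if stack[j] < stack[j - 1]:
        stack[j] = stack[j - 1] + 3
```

[9, 12, 15, 18, 21]

j=1: 2<9, stack[1] = 9+3 = 12 → [9, 12, 4, 5, 3]
j=2: 4<12, stack[2] = 12+3 = 15 → [9, 12, 15, 5, 3]
j=3: 5<15, stack[3] = 15+3 = 18 → [9, 12, 15, 18, 3]
j=4: 3<18, stack[4] = 18+3 = 21 → [9, 12, 15, 18, 21]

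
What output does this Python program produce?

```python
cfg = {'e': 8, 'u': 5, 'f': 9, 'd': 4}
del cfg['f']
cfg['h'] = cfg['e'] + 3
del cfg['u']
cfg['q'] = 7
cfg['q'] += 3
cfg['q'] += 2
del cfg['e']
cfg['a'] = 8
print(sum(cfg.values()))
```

del 'f' → {'e': 8, 'u': 5, 'd': 4}
cfg['h'] = cfg['e']+3 = 11 → {'e': 8, 'u': 5, 'd': 4, 'h': 11}
del 'u' → {'e': 8, 'd': 4, 'h': 11}
cfg['q'] = 7 → {'e': 8, 'd': 4, 'h': 11, 'q': 7}
cfg['q'] = 7+3 = 10 → {'e': 8, 'd': 4, 'h': 11, 'q': 10}
cfg['q'] = 10+2 = 12 → {'e': 8, 'd': 4, 'h': 11, 'q': 12}
del 'e' → {'d': 4, 'h': 11, 'q': 12}
cfg['a'] = 8 → {'d': 4, 'h': 11, 'q': 12, 'a': 8}
sum of values = 35

35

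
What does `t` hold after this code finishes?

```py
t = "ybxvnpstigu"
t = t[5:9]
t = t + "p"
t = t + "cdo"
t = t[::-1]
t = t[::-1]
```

'pstipcdo'

slice [5:9] → 'psti'
+ 'p' → 'pstip'
+ 'cdo' → 'pstipcdo'
reverse → 'odcpitsp'
reverse → 'pstipcdo'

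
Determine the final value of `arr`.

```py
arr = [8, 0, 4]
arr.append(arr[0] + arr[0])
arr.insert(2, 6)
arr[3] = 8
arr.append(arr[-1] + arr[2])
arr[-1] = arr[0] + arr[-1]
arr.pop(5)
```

[8, 0, 6, 8, 16]

append arr[0]+arr[0] = 8+8 = 16 → [8, 0, 4, 16]
insert 6 at 2 → [8, 0, 6, 4, 16]
arr[3] = 8 → [8, 0, 6, 8, 16]
append arr[-1]+arr[2] = 16+6 = 22 → [8, 0, 6, 8, 16, 22]
arr[-1] = arr[0]+arr[-1] = 8+22 = 30 → [8, 0, 6, 8, 16, 30]
pop(5) removes 30 → [8, 0, 6, 8, 16]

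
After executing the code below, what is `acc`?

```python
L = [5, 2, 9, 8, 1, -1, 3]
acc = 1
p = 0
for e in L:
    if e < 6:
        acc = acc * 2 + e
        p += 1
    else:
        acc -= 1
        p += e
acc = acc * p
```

e=5: <6, acc = 1*2+5 = 7; p=1
e=2: <6, acc = 7*2+2 = 16; p=2
e=9: not <6, acc = 16-1 = 15; p=11
e=8: not <6, acc = 15-1 = 14; p=19
e=1: <6, acc = 14*2+1 = 29; p=20
e=-1: <6, acc = 29*2+(-1) = 57; p=21
e=3: <6, acc = 57*2+3 = 117; p=22
acc*p = 117*22 = 2574

2574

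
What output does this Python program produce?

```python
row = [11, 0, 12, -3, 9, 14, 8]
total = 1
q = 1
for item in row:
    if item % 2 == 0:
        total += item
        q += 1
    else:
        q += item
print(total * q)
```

item=11: not even; q=12
item=0: even, total = 1+0 = 1; q=13
item=12: even, total = 1+12 = 13; q=14
item=-3: not even; q=11
item=9: not even; q=20
item=14: even, total = 13+14 = 27; q=21
item=8: even, total = 27+8 = 35; q=22
total*q = 35*22 = 770

770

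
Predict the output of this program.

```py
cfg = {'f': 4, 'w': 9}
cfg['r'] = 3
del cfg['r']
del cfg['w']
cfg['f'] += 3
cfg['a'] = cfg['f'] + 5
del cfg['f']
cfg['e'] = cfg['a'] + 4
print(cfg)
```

cfg['r'] = 3 → {'f': 4, 'w': 9, 'r': 3}
del 'r' → {'f': 4, 'w': 9}
del 'w' → {'f': 4}
cfg['f'] = 4+3 = 7 → {'f': 7}
cfg['a'] = cfg['f']+5 = 12 → {'f': 7, 'a': 12}
del 'f' → {'a': 12}
cfg['e'] = cfg['a']+4 = 16 → {'a': 12, 'e': 16}

{'a': 12, 'e': 16}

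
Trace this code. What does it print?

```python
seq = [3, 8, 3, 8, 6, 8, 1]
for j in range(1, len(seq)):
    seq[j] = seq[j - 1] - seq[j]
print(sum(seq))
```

-109

j=1: seq[1] = 3-8 = -5 → [3, -5, 3, 8, 6, 8, 1]
j=2: seq[2] = (-5)-3 = -8 → [3, -5, -8, 8, 6, 8, 1]
j=3: seq[3] = (-8)-8 = -16 → [3, -5, -8, -16, 6, 8, 1]
j=4: seq[4] = (-16)-6 = -22 → [3, -5, -8, -16, -22, 8, 1]
j=5: seq[5] = (-22)-8 = -30 → [3, -5, -8, -16, -22, -30, 1]
j=6: seq[6] = (-30)-1 = -31 → [3, -5, -8, -16, -22, -30, -31]
sum = -109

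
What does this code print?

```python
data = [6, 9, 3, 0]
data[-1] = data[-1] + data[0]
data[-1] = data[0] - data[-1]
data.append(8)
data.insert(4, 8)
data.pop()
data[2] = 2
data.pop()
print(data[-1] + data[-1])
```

0

data[-1] = data[-1]+data[0] = 0+6 = 6 → [6, 9, 3, 6]
data[-1] = data[0]-data[-1] = 6-6 = 0 → [6, 9, 3, 0]
append 8 → [6, 9, 3, 0, 8]
insert 8 at 4 → [6, 9, 3, 0, 8, 8]
pop() removes 8 → [6, 9, 3, 0, 8]
data[2] = 2 → [6, 9, 2, 0, 8]
pop() removes 8 → [6, 9, 2, 0]
data[-1]+data[-1] = 0+0 = 0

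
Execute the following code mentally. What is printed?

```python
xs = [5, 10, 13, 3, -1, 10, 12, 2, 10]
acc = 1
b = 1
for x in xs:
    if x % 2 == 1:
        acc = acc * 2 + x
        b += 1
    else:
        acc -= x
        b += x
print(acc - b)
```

-50

x=5: odd, acc = 1*2+5 = 7; b=2
x=10: not odd, acc = 7-10 = -3; b=12
x=13: odd, acc = (-3)*2+13 = 7; b=13
x=3: odd, acc = 7*2+3 = 17; b=14
x=-1: odd, acc = 17*2+(-1) = 33; b=15
x=10: not odd, acc = 33-10 = 23; b=25
x=12: not odd, acc = 23-12 = 11; b=37
x=2: not odd, acc = 11-2 = 9; b=39
x=10: not odd, acc = 9-10 = -1; b=49
acc-b = (-1)-49 = -50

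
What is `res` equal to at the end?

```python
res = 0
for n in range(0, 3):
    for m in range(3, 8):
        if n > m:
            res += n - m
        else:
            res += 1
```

15

n=0,m=3: not 0>3, res = 0+1 = 1
n=0,m=4: not 0>4, res = 1+1 = 2
n=0,m=5: not 0>5, res = 2+1 = 3
n=0,m=6: not 0>6, res = 3+1 = 4
n=0,m=7: not 0>7, res = 4+1 = 5
n=1,m=3: not 1>3, res = 5+1 = 6
n=1,m=4: not 1>4, res = 6+1 = 7
n=1,m=5: not 1>5, res = 7+1 = 8
n=1,m=6: not 1>6, res = 8+1 = 9
n=1,m=7: not 1>7, res = 9+1 = 10
n=2,m=3: not 2>3, res = 10+1 = 11
n=2,m=4: not 2>4, res = 11+1 = 12
n=2,m=5: not 2>5, res = 12+1 = 13
n=2,m=6: not 2>6, res = 13+1 = 14
n=2,m=7: not 2>7, res = 14+1 = 15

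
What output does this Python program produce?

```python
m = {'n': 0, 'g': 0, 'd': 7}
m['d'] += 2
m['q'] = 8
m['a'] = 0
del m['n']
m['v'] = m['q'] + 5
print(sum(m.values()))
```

m['d'] = 7+2 = 9 → {'n': 0, 'g': 0, 'd': 9}
m['q'] = 8 → {'n': 0, 'g': 0, 'd': 9, 'q': 8}
m['a'] = 0 → {'n': 0, 'g': 0, 'd': 9, 'q': 8, 'a': 0}
del 'n' → {'g': 0, 'd': 9, 'q': 8, 'a': 0}
m['v'] = m['q']+5 = 13 → {'g': 0, 'd': 9, 'q': 8, 'a': 0, 'v': 13}
sum of values = 30

30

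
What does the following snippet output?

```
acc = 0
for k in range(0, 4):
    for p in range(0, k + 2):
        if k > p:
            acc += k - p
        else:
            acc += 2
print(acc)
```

k=0,p=0: not 0>0, acc = 0+2 = 2
k=0,p=1: not 0>1, acc = 2+2 = 4
k=1,p=0: 1>0, acc = 4+1 = 5
k=1,p=1: not 1>1, acc = 5+2 = 7
k=1,p=2: not 1>2, acc = 7+2 = 9
k=2,p=0: 2>0, acc = 9+2 = 11
k=2,p=1: 2>1, acc = 11+1 = 12
k=2,p=2: not 2>2, acc = 12+2 = 14
k=2,p=3: not 2>3, acc = 14+2 = 16
k=3,p=0: 3>0, acc = 16+3 = 19
k=3,p=1: 3>1, acc = 19+2 = 21
k=3,p=2: 3>2, acc = 21+1 = 22
k=3,p=3: not 3>3, acc = 22+2 = 24
k=3,p=4: not 3>4, acc = 24+2 = 26

26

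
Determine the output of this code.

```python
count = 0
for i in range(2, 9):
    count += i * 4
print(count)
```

i=2: count = 0+2*4 = 8
i=3: count = 8+3*4 = 20
i=4: count = 20+4*4 = 36
i=5: count = 36+5*4 = 56
i=6: count = 56+6*4 = 80
i=7: count = 80+7*4 = 108
i=8: count = 108+8*4 = 140

140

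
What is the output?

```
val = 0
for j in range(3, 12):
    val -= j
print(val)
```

-63

j=3: val = 0-3 = -3
j=4: val = (-3)-4 = -7
j=5: val = (-7)-5 = -12
j=6: val = (-12)-6 = -18
j=7: val = (-18)-7 = -25
j=8: val = (-25)-8 = -33
j=9: val = (-33)-9 = -42
j=10: val = (-42)-10 = -52
j=11: val = (-52)-11 = -63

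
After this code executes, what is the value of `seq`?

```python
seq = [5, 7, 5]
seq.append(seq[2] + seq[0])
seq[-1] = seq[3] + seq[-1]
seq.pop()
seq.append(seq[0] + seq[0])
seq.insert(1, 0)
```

append seq[2]+seq[0] = 5+5 = 10 → [5, 7, 5, 10]
seq[-1] = seq[3]+seq[-1] = 10+10 = 20 → [5, 7, 5, 20]
pop() removes 20 → [5, 7, 5]
append seq[0]+seq[0] = 5+5 = 10 → [5, 7, 5, 10]
insert 0 at 1 → [5, 0, 7, 5, 10]

[5, 0, 7, 5, 10]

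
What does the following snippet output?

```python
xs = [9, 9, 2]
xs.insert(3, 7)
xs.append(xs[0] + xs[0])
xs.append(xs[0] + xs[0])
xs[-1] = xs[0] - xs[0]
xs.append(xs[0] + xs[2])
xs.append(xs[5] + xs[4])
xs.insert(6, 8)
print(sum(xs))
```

insert 7 at 3 → [9, 9, 2, 7]
append xs[0]+xs[0] = 9+9 = 18 → [9, 9, 2, 7, 18]
append xs[0]+xs[0] = 9+9 = 18 → [9, 9, 2, 7, 18, 18]
xs[-1] = xs[0]-xs[0] = 9-9 = 0 → [9, 9, 2, 7, 18, 0]
append xs[0]+xs[2] = 9+2 = 11 → [9, 9, 2, 7, 18, 0, 11]
append xs[5]+xs[4] = 0+18 = 18 → [9, 9, 2, 7, 18, 0, 11, 18]
insert 8 at 6 → [9, 9, 2, 7, 18, 0, 8, 11, 18]
sum = 82

82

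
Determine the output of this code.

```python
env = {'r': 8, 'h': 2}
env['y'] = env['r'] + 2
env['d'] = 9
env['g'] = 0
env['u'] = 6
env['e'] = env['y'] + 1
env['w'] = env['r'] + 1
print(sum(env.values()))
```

env['y'] = env['r']+2 = 10 → {'r': 8, 'h': 2, 'y': 10}
env['d'] = 9 → {'r': 8, 'h': 2, 'y': 10, 'd': 9}
env['g'] = 0 → {'r': 8, 'h': 2, 'y': 10, 'd': 9, 'g': 0}
env['u'] = 6 → {'r': 8, 'h': 2, 'y': 10, 'd': 9, 'g': 0, 'u': 6}
env['e'] = env['y']+1 = 11 → {'r': 8, 'h': 2, 'y': 10, 'd': 9, 'g': 0, 'u': 6, 'e': 11}
env['w'] = env['r']+1 = 9 → {'r': 8, 'h': 2, 'y': 10, 'd': 9, 'g': 0, 'u': 6, 'e': 11, 'w': 9}
sum of values = 55

55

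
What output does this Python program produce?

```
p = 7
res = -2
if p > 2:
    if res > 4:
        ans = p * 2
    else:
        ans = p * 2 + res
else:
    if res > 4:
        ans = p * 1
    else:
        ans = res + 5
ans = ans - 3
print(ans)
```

p=7, res=-2
p > 2 is True; res > 4 is False
→ ans = p * 2 + res = 12
ans = 12-3 = 9

9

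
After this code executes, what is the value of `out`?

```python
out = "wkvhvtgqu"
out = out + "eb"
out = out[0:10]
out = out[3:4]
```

'h'

+ 'eb' → 'wkvhvtgqueb'
slice [0:10] → 'wkvhvtgque'
slice [3:4] → 'h'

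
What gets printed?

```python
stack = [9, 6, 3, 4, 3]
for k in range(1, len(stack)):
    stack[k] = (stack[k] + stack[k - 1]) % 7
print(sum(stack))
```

19

k=1: stack[1] = (6+9)%7 = 1 → [9, 1, 3, 4, 3]
k=2: stack[2] = (3+1)%7 = 4 → [9, 1, 4, 4, 3]
k=3: stack[3] = (4+4)%7 = 1 → [9, 1, 4, 1, 3]
k=4: stack[4] = (3+1)%7 = 4 → [9, 1, 4, 1, 4]
sum = 19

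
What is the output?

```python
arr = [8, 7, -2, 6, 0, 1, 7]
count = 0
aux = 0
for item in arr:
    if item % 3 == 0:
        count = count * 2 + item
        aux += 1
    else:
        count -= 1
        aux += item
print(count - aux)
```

item=8: not %3==0, count = 0-1 = -1; aux=8
item=7: not %3==0, count = (-1)-1 = -2; aux=15
item=-2: not %3==0, count = (-2)-1 = -3; aux=13
item=6: %3==0, count = (-3)*2+6 = 0; aux=14
item=0: %3==0, count = 0*2+0 = 0; aux=15
item=1: not %3==0, count = 0-1 = -1; aux=16
item=7: not %3==0, count = (-1)-1 = -2; aux=23
count-aux = (-2)-23 = -25

-25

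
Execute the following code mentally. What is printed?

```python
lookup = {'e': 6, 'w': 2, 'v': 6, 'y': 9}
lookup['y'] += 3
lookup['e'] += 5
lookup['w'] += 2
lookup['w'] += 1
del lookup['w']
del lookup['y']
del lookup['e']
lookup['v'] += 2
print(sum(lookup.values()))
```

lookup['y'] = 9+3 = 12 → {'e': 6, 'w': 2, 'v': 6, 'y': 12}
lookup['e'] = 6+5 = 11 → {'e': 11, 'w': 2, 'v': 6, 'y': 12}
lookup['w'] = 2+2 = 4 → {'e': 11, 'w': 4, 'v': 6, 'y': 12}
lookup['w'] = 4+1 = 5 → {'e': 11, 'w': 5, 'v': 6, 'y': 12}
del 'w' → {'e': 11, 'v': 6, 'y': 12}
del 'y' → {'e': 11, 'v': 6}
del 'e' → {'v': 6}
lookup['v'] = 6+2 = 8 → {'v': 8}
sum of values = 8

8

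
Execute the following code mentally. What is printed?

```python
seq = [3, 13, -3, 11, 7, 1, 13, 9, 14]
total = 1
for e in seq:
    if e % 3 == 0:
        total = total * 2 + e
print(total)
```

e=3: %3==0, total = 1*2+3 = 5
e=13: not %3==0
e=-3: %3==0, total = 5*2+(-3) = 7
e=11: not %3==0
e=7: not %3==0
e=1: not %3==0
e=13: not %3==0
e=9: %3==0, total = 7*2+9 = 23
e=14: not %3==0

23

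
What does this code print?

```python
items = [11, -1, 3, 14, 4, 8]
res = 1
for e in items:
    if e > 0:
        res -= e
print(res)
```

-39

e=11: >0, res = 1-11 = -10
e=-1: not >0
e=3: >0, res = (-10)-3 = -13
e=14: >0, res = (-13)-14 = -27
e=4: >0, res = (-27)-4 = -31
e=8: >0, res = (-31)-8 = -39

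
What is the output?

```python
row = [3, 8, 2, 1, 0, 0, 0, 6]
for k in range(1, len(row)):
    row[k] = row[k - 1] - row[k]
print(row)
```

k=1: row[1] = 3-8 = -5 → [3, -5, 2, 1, 0, 0, 0, 6]
k=2: row[2] = (-5)-2 = -7 → [3, -5, -7, 1, 0, 0, 0, 6]
k=3: row[3] = (-7)-1 = -8 → [3, -5, -7, -8, 0, 0, 0, 6]
k=4: row[4] = (-8)-0 = -8 → [3, -5, -7, -8, -8, 0, 0, 6]
k=5: row[5] = (-8)-0 = -8 → [3, -5, -7, -8, -8, -8, 0, 6]
k=6: row[6] = (-8)-0 = -8 → [3, -5, -7, -8, -8, -8, -8, 6]
k=7: row[7] = (-8)-6 = -14 → [3, -5, -7, -8, -8, -8, -8, -14]

[3, -5, -7, -8, -8, -8, -8, -14]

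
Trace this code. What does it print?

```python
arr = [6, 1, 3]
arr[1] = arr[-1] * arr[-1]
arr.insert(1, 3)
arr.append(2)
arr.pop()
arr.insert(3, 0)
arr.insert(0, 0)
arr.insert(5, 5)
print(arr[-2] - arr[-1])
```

2

arr[1] = arr[-1]*arr[-1] = 3*3 = 9 → [6, 9, 3]
insert 3 at 1 → [6, 3, 9, 3]
append 2 → [6, 3, 9, 3, 2]
pop() removes 2 → [6, 3, 9, 3]
insert 0 at 3 → [6, 3, 9, 0, 3]
insert 0 at 0 → [0, 6, 3, 9, 0, 3]
insert 5 at 5 → [0, 6, 3, 9, 0, 5, 3]
arr[-2]-arr[-1] = 5-3 = 2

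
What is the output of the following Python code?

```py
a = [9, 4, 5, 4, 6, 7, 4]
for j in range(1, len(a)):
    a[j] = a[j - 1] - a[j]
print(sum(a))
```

j=1: a[1] = 9-4 = 5 → [9, 5, 5, 4, 6, 7, 4]
j=2: a[2] = 5-5 = 0 → [9, 5, 0, 4, 6, 7, 4]
j=3: a[3] = 0-4 = -4 → [9, 5, 0, -4, 6, 7, 4]
j=4: a[4] = (-4)-6 = -10 → [9, 5, 0, -4, -10, 7, 4]
j=5: a[5] = (-10)-7 = -17 → [9, 5, 0, -4, -10, -17, 4]
j=6: a[6] = (-17)-4 = -21 → [9, 5, 0, -4, -10, -17, -21]
sum = -38

-38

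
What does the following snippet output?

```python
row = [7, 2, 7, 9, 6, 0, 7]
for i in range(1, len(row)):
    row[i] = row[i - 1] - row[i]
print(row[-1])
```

-24

i=1: row[1] = 7-2 = 5 → [7, 5, 7, 9, 6, 0, 7]
i=2: row[2] = 5-7 = -2 → [7, 5, -2, 9, 6, 0, 7]
i=3: row[3] = (-2)-9 = -11 → [7, 5, -2, -11, 6, 0, 7]
i=4: row[4] = (-11)-6 = -17 → [7, 5, -2, -11, -17, 0, 7]
i=5: row[5] = (-17)-0 = -17 → [7, 5, -2, -11, -17, -17, 7]
i=6: row[6] = (-17)-7 = -24 → [7, 5, -2, -11, -17, -17, -24]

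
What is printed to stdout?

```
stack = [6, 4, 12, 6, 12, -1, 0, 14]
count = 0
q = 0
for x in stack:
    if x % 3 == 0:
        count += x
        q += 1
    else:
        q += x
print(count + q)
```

58

x=6: %3==0, count = 0+6 = 6; q=1
x=4: not %3==0; q=5
x=12: %3==0, count = 6+12 = 18; q=6
x=6: %3==0, count = 18+6 = 24; q=7
x=12: %3==0, count = 24+12 = 36; q=8
x=-1: not %3==0; q=7
x=0: %3==0, count = 36+0 = 36; q=8
x=14: not %3==0; q=22
count+q = 36+22 = 58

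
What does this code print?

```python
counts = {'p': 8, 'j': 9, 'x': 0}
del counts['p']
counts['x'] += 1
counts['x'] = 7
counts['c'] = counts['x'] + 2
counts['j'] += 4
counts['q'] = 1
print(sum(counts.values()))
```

del 'p' → {'j': 9, 'x': 0}
counts['x'] = 0+1 = 1 → {'j': 9, 'x': 1}
counts['x'] = 7 → {'j': 9, 'x': 7}
counts['c'] = counts['x']+2 = 9 → {'j': 9, 'x': 7, 'c': 9}
counts['j'] = 9+4 = 13 → {'j': 13, 'x': 7, 'c': 9}
counts['q'] = 1 → {'j': 13, 'x': 7, 'c': 9, 'q': 1}
sum of values = 30

30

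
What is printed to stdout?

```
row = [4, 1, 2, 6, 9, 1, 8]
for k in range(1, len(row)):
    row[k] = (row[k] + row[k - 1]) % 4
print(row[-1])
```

k=1: row[1] = (1+4)%4 = 1 → [4, 1, 2, 6, 9, 1, 8]
k=2: row[2] = (2+1)%4 = 3 → [4, 1, 3, 6, 9, 1, 8]
k=3: row[3] = (6+3)%4 = 1 → [4, 1, 3, 1, 9, 1, 8]
k=4: row[4] = (9+1)%4 = 2 → [4, 1, 3, 1, 2, 1, 8]
k=5: row[5] = (1+2)%4 = 3 → [4, 1, 3, 1, 2, 3, 8]
k=6: row[6] = (8+3)%4 = 3 → [4, 1, 3, 1, 2, 3, 3]

3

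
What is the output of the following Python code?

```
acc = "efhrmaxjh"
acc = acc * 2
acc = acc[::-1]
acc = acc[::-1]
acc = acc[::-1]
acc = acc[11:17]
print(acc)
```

repeat ×2 → 'efhrmaxjhefhrmaxjh'
reverse → 'hjxamrhfehjxamrhfe'
reverse → 'efhrmaxjhefhrmaxjh'
reverse → 'hjxamrhfehjxamrhfe'
slice [11:17] → 'xamrhf'

xamrhf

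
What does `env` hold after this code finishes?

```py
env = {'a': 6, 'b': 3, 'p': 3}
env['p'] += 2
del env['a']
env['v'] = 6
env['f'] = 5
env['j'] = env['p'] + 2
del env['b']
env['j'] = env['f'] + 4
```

env['p'] = 3+2 = 5 → {'a': 6, 'b': 3, 'p': 5}
del 'a' → {'b': 3, 'p': 5}
env['v'] = 6 → {'b': 3, 'p': 5, 'v': 6}
env['f'] = 5 → {'b': 3, 'p': 5, 'v': 6, 'f': 5}
env['j'] = env['p']+2 = 7 → {'b': 3, 'p': 5, 'v': 6, 'f': 5, 'j': 7}
del 'b' → {'p': 5, 'v': 6, 'f': 5, 'j': 7}
env['j'] = env['f']+4 = 9 → {'p': 5, 'v': 6, 'f': 5, 'j': 9}

{'p': 5, 'v': 6, 'f': 5, 'j': 9}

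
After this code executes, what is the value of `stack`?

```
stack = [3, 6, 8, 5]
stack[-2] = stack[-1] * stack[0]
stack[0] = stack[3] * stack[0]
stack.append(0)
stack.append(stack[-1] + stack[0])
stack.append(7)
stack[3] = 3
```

stack[-2] = stack[-1]*stack[0] = 5*3 = 15 → [3, 6, 15, 5]
stack[0] = stack[3]*stack[0] = 5*3 = 15 → [15, 6, 15, 5]
append 0 → [15, 6, 15, 5, 0]
append stack[-1]+stack[0] = 0+15 = 15 → [15, 6, 15, 5, 0, 15]
append 7 → [15, 6, 15, 5, 0, 15, 7]
stack[3] = 3 → [15, 6, 15, 3, 0, 15, 7]

[15, 6, 15, 3, 0, 15, 7]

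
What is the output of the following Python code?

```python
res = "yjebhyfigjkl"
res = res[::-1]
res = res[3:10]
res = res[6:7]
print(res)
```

reverse → 'lkjgifyhbejy'
slice [3:10] → 'gifyhbe'
slice [6:7] → 'e'

e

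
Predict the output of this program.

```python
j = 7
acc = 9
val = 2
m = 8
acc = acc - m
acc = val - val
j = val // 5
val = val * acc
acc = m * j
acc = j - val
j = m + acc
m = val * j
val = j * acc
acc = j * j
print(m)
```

0

acc = 9-8 = 1
acc = 2-2 = 0
j = 2//5 = 0
val = 2*0 = 0
acc = 8*0 = 0
acc = 0-0 = 0
j = 8+0 = 8
m = 0*8 = 0
val = 8*0 = 0
acc = 8*8 = 64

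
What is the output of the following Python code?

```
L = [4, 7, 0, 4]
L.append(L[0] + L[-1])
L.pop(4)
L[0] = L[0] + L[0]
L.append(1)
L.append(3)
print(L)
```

append L[0]+L[-1] = 4+4 = 8 → [4, 7, 0, 4, 8]
pop(4) removes 8 → [4, 7, 0, 4]
L[0] = L[0]+L[0] = 4+4 = 8 → [8, 7, 0, 4]
append 1 → [8, 7, 0, 4, 1]
append 3 → [8, 7, 0, 4, 1, 3]

[8, 7, 0, 4, 1, 3]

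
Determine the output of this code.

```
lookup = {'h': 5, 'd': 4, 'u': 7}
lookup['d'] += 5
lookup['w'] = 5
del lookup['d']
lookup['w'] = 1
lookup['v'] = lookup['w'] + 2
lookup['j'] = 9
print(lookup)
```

{'h': 5, 'u': 7, 'w': 1, 'v': 3, 'j': 9}

lookup['d'] = 4+5 = 9 → {'h': 5, 'd': 9, 'u': 7}
lookup['w'] = 5 → {'h': 5, 'd': 9, 'u': 7, 'w': 5}
del 'd' → {'h': 5, 'u': 7, 'w': 5}
lookup['w'] = 1 → {'h': 5, 'u': 7, 'w': 1}
lookup['v'] = lookup['w']+2 = 3 → {'h': 5, 'u': 7, 'w': 1, 'v': 3}
lookup['j'] = 9 → {'h': 5, 'u': 7, 'w': 1, 'v': 3, 'j': 9}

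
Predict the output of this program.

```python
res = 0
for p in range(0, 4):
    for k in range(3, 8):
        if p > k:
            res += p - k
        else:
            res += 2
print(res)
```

p=0,k=3: not 0>3, res = 0+2 = 2
p=0,k=4: not 0>4, res = 2+2 = 4
p=0,k=5: not 0>5, res = 4+2 = 6
p=0,k=6: not 0>6, res = 6+2 = 8
p=0,k=7: not 0>7, res = 8+2 = 10
p=1,k=3: not 1>3, res = 10+2 = 12
p=1,k=4: not 1>4, res = 12+2 = 14
p=1,k=5: not 1>5, res = 14+2 = 16
p=1,k=6: not 1>6, res = 16+2 = 18
p=1,k=7: not 1>7, res = 18+2 = 20
p=2,k=3: not 2>3, res = 20+2 = 22
p=2,k=4: not 2>4, res = 22+2 = 24
p=2,k=5: not 2>5, res = 24+2 = 26
p=2,k=6: not 2>6, res = 26+2 = 28
p=2,k=7: not 2>7, res = 28+2 = 30
p=3,k=3: not 3>3, res = 30+2 = 32
p=3,k=4: not 3>4, res = 32+2 = 34
p=3,k=5: not 3>5, res = 34+2 = 36
p=3,k=6: not 3>6, res = 36+2 = 38
p=3,k=7: not 3>7, res = 38+2 = 40

40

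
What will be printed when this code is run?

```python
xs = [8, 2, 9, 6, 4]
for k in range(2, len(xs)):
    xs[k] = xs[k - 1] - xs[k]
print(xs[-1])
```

-17

k=2: xs[2] = 2-9 = -7 → [8, 2, -7, 6, 4]
k=3: xs[3] = (-7)-6 = -13 → [8, 2, -7, -13, 4]
k=4: xs[4] = (-13)-4 = -17 → [8, 2, -7, -13, -17]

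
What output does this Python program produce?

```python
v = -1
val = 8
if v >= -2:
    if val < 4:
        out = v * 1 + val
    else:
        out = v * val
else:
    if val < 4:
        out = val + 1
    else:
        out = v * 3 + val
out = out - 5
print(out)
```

v=-1, val=8
v >= -2 is True; val < 4 is False
→ out = v * val = -8
out = (-8)-5 = -13

-13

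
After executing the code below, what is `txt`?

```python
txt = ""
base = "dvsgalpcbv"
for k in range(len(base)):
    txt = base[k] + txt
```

k=0: prepend 'd' → 'd'
k=1: prepend 'v' → 'vd'
k=2: prepend 's' → 'svd'
k=3: prepend 'g' → 'gsvd'
k=4: prepend 'a' → 'agsvd'
k=5: prepend 'l' → 'lagsvd'
k=6: prepend 'p' → 'plagsvd'
k=7: prepend 'c' → 'cplagsvd'
k=8: prepend 'b' → 'bcplagsvd'
k=9: prepend 'v' → 'vbcplagsvd'

'vbcplagsvd'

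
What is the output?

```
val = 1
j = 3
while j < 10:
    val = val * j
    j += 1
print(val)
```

j=3: val = 1*3 = 3
j=4: val = 3*4 = 12
j=5: val = 12*5 = 60
j=6: val = 60*6 = 360
j=7: val = 360*7 = 2520
j=8: val = 2520*8 = 20160
j=9: val = 20160*9 = 181440

181440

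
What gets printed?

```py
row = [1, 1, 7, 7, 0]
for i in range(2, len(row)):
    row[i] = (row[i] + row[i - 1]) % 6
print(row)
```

[1, 1, 2, 3, 3]

i=2: row[2] = (7+1)%6 = 2 → [1, 1, 2, 7, 0]
i=3: row[3] = (7+2)%6 = 3 → [1, 1, 2, 3, 0]
i=4: row[4] = (0+3)%6 = 3 → [1, 1, 2, 3, 3]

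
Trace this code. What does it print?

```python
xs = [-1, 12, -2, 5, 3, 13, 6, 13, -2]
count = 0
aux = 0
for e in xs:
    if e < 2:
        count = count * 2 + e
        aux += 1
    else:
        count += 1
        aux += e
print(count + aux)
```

e=-1: <2, count = 0*2+(-1) = -1; aux=1
e=12: not <2, count = (-1)+1 = 0; aux=13
e=-2: <2, count = 0*2+(-2) = -2; aux=14
e=5: not <2, count = (-2)+1 = -1; aux=19
e=3: not <2, count = (-1)+1 = 0; aux=22
e=13: not <2, count = 0+1 = 1; aux=35
e=6: not <2, count = 1+1 = 2; aux=41
e=13: not <2, count = 2+1 = 3; aux=54
e=-2: <2, count = 3*2+(-2) = 4; aux=55
count+aux = 4+55 = 59

59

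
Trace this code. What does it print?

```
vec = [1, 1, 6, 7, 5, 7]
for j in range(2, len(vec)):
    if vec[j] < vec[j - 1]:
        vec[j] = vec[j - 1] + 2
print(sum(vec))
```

j=2: 6>=1, unchanged → [1, 1, 6, 7, 5, 7]
j=3: 7>=6, unchanged → [1, 1, 6, 7, 5, 7]
j=4: 5<7, vec[4] = 7+2 = 9 → [1, 1, 6, 7, 9, 7]
j=5: 7<9, vec[5] = 9+2 = 11 → [1, 1, 6, 7, 9, 11]
sum = 35

35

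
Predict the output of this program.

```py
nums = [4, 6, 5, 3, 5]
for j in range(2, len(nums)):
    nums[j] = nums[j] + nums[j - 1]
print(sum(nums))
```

54

j=2: nums[2] = 5+6 = 11 → [4, 6, 11, 3, 5]
j=3: nums[3] = 3+11 = 14 → [4, 6, 11, 14, 5]
j=4: nums[4] = 5+14 = 19 → [4, 6, 11, 14, 19]
sum = 54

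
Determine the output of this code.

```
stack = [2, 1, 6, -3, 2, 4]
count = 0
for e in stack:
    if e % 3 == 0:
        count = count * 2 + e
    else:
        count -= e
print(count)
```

-9

e=2: not %3==0, count = 0-2 = -2
e=1: not %3==0, count = (-2)-1 = -3
e=6: %3==0, count = (-3)*2+6 = 0
e=-3: %3==0, count = 0*2+(-3) = -3
e=2: not %3==0, count = (-3)-2 = -5
e=4: not %3==0, count = (-5)-4 = -9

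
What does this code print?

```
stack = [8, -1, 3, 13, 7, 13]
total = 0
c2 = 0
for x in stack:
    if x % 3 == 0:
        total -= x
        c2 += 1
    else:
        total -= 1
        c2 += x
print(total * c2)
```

-328

x=8: not %3==0, total = 0-1 = -1; c2=8
x=-1: not %3==0, total = (-1)-1 = -2; c2=7
x=3: %3==0, total = (-2)-3 = -5; c2=8
x=13: not %3==0, total = (-5)-1 = -6; c2=21
x=7: not %3==0, total = (-6)-1 = -7; c2=28
x=13: not %3==0, total = (-7)-1 = -8; c2=41
total*c2 = (-8)*41 = -328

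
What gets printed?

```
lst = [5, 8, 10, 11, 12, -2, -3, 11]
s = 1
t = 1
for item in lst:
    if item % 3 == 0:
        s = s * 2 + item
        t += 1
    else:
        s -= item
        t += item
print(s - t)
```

item=5: not %3==0, s = 1-5 = -4; t=6
item=8: not %3==0, s = (-4)-8 = -12; t=14
item=10: not %3==0, s = (-12)-10 = -22; t=24
item=11: not %3==0, s = (-22)-11 = -33; t=35
item=12: %3==0, s = (-33)*2+12 = -54; t=36
item=-2: not %3==0, s = (-54)-(-2) = -52; t=34
item=-3: %3==0, s = (-52)*2+(-3) = -107; t=35
item=11: not %3==0, s = (-107)-11 = -118; t=46
s-t = (-118)-46 = -164

-164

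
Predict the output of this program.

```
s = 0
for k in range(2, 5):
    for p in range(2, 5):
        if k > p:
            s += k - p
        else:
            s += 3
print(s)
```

22

k=2,p=2: not 2>2, s = 0+3 = 3
k=2,p=3: not 2>3, s = 3+3 = 6
k=2,p=4: not 2>4, s = 6+3 = 9
k=3,p=2: 3>2, s = 9+1 = 10
k=3,p=3: not 3>3, s = 10+3 = 13
k=3,p=4: not 3>4, s = 13+3 = 16
k=4,p=2: 4>2, s = 16+2 = 18
k=4,p=3: 4>3, s = 18+1 = 19
k=4,p=4: not 4>4, s = 19+3 = 22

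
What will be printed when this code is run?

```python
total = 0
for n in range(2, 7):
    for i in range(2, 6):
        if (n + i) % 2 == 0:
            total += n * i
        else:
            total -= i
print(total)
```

n=2,i=2: even sum, total = 0+4 = 4
n=2,i=3: odd sum, total = 4-3 = 1
n=2,i=4: even sum, total = 1+8 = 9
n=2,i=5: odd sum, total = 9-5 = 4
n=3,i=2: odd sum, total = 4-2 = 2
n=3,i=3: even sum, total = 2+9 = 11
n=3,i=4: odd sum, total = 11-4 = 7
n=3,i=5: even sum, total = 7+15 = 22
n=4,i=2: even sum, total = 22+8 = 30
n=4,i=3: odd sum, total = 30-3 = 27
n=4,i=4: even sum, total = 27+16 = 43
n=4,i=5: odd sum, total = 43-5 = 38
n=5,i=2: odd sum, total = 38-2 = 36
n=5,i=3: even sum, total = 36+15 = 51
n=5,i=4: odd sum, total = 51-4 = 47
n=5,i=5: even sum, total = 47+25 = 72
n=6,i=2: even sum, total = 72+12 = 84
n=6,i=3: odd sum, total = 84-3 = 81
n=6,i=4: even sum, total = 81+24 = 105
n=6,i=5: odd sum, total = 105-5 = 100

100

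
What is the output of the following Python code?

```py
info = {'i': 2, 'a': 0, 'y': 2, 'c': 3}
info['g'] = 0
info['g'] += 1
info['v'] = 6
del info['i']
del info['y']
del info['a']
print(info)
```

info['g'] = 0 → {'i': 2, 'a': 0, 'y': 2, 'c': 3, 'g': 0}
info['g'] = 0+1 = 1 → {'i': 2, 'a': 0, 'y': 2, 'c': 3, 'g': 1}
info['v'] = 6 → {'i': 2, 'a': 0, 'y': 2, 'c': 3, 'g': 1, 'v': 6}
del 'i' → {'a': 0, 'y': 2, 'c': 3, 'g': 1, 'v': 6}
del 'y' → {'a': 0, 'c': 3, 'g': 1, 'v': 6}
del 'a' → {'c': 3, 'g': 1, 'v': 6}

{'c': 3, 'g': 1, 'v': 6}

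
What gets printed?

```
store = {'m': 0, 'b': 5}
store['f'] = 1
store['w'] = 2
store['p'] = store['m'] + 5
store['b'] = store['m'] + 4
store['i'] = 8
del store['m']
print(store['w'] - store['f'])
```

store['f'] = 1 → {'m': 0, 'b': 5, 'f': 1}
store['w'] = 2 → {'m': 0, 'b': 5, 'f': 1, 'w': 2}
store['p'] = store['m']+5 = 5 → {'m': 0, 'b': 5, 'f': 1, 'w': 2, 'p': 5}
store['b'] = store['m']+4 = 4 → {'m': 0, 'b': 4, 'f': 1, 'w': 2, 'p': 5}
store['i'] = 8 → {'m': 0, 'b': 4, 'f': 1, 'w': 2, 'p': 5, 'i': 8}
del 'm' → {'b': 4, 'f': 1, 'w': 2, 'p': 5, 'i': 8}
store['w']-store['f'] = 2-1 = 1

1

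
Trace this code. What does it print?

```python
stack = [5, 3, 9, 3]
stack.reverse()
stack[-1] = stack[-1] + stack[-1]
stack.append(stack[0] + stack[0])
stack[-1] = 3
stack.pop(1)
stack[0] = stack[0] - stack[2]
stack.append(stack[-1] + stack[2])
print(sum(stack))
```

22

reverse → [3, 9, 3, 5]
stack[-1] = stack[-1]+stack[-1] = 5+5 = 10 → [3, 9, 3, 10]
append stack[0]+stack[0] = 3+3 = 6 → [3, 9, 3, 10, 6]
stack[-1] = 3 → [3, 9, 3, 10, 3]
pop(1) removes 9 → [3, 3, 10, 3]
stack[0] = stack[0]-stack[2] = 3-10 = -7 → [-7, 3, 10, 3]
append stack[-1]+stack[2] = 3+10 = 13 → [-7, 3, 10, 3, 13]
sum = 22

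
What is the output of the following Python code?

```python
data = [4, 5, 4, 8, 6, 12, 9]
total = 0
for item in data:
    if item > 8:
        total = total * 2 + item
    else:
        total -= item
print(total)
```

-75

item=4: not >8, total = 0-4 = -4
item=5: not >8, total = (-4)-5 = -9
item=4: not >8, total = (-9)-4 = -13
item=8: not >8, total = (-13)-8 = -21
item=6: not >8, total = (-21)-6 = -27
item=12: >8, total = (-27)*2+12 = -42
item=9: >8, total = (-42)*2+9 = -75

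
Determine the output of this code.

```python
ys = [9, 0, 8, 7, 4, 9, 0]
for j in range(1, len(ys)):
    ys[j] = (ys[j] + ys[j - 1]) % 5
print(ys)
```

j=1: ys[1] = (0+9)%5 = 4 → [9, 4, 8, 7, 4, 9, 0]
j=2: ys[2] = (8+4)%5 = 2 → [9, 4, 2, 7, 4, 9, 0]
j=3: ys[3] = (7+2)%5 = 4 → [9, 4, 2, 4, 4, 9, 0]
j=4: ys[4] = (4+4)%5 = 3 → [9, 4, 2, 4, 3, 9, 0]
j=5: ys[5] = (9+3)%5 = 2 → [9, 4, 2, 4, 3, 2, 0]
j=6: ys[6] = (0+2)%5 = 2 → [9, 4, 2, 4, 3, 2, 2]

[9, 4, 2, 4, 3, 2, 2]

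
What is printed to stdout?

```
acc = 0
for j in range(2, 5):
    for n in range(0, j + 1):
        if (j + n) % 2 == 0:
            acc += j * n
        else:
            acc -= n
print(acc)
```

j=2,n=0: even sum, acc = 0+0 = 0
j=2,n=1: odd sum, acc = 0-1 = -1
j=2,n=2: even sum, acc = (-1)+4 = 3
j=3,n=0: odd sum, acc = 3-0 = 3
j=3,n=1: even sum, acc = 3+3 = 6
j=3,n=2: odd sum, acc = 6-2 = 4
j=3,n=3: even sum, acc = 4+9 = 13
j=4,n=0: even sum, acc = 13+0 = 13
j=4,n=1: odd sum, acc = 13-1 = 12
j=4,n=2: even sum, acc = 12+8 = 20
j=4,n=3: odd sum, acc = 20-3 = 17
j=4,n=4: even sum, acc = 17+16 = 33

33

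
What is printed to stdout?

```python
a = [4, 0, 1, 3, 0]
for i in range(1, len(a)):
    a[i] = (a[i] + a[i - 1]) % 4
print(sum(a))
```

5

i=1: a[1] = (0+4)%4 = 0 → [4, 0, 1, 3, 0]
i=2: a[2] = (1+0)%4 = 1 → [4, 0, 1, 3, 0]
i=3: a[3] = (3+1)%4 = 0 → [4, 0, 1, 0, 0]
i=4: a[4] = (0+0)%4 = 0 → [4, 0, 1, 0, 0]
sum = 5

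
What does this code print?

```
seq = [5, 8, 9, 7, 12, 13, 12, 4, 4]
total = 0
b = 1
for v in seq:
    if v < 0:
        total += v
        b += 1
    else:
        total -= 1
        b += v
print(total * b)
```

-675

v=5: not <0, total = 0-1 = -1; b=6
v=8: not <0, total = (-1)-1 = -2; b=14
v=9: not <0, total = (-2)-1 = -3; b=23
v=7: not <0, total = (-3)-1 = -4; b=30
v=12: not <0, total = (-4)-1 = -5; b=42
v=13: not <0, total = (-5)-1 = -6; b=55
v=12: not <0, total = (-6)-1 = -7; b=67
v=4: not <0, total = (-7)-1 = -8; b=71
v=4: not <0, total = (-8)-1 = -9; b=75
total*b = (-9)*75 = -675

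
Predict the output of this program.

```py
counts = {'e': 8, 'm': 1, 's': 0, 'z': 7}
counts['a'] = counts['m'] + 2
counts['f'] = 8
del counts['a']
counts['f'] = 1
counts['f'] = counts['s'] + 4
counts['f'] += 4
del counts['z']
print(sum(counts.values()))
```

counts['a'] = counts['m']+2 = 3 → {'e': 8, 'm': 1, 's': 0, 'z': 7, 'a': 3}
counts['f'] = 8 → {'e': 8, 'm': 1, 's': 0, 'z': 7, 'a': 3, 'f': 8}
del 'a' → {'e': 8, 'm': 1, 's': 0, 'z': 7, 'f': 8}
counts['f'] = 1 → {'e': 8, 'm': 1, 's': 0, 'z': 7, 'f': 1}
counts['f'] = counts['s']+4 = 4 → {'e': 8, 'm': 1, 's': 0, 'z': 7, 'f': 4}
counts['f'] = 4+4 = 8 → {'e': 8, 'm': 1, 's': 0, 'z': 7, 'f': 8}
del 'z' → {'e': 8, 'm': 1, 's': 0, 'f': 8}
sum of values = 17

17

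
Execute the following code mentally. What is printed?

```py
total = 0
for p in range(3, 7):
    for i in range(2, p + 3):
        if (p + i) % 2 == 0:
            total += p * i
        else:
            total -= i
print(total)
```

226

p=3,i=2: odd sum, total = 0-2 = -2
p=3,i=3: even sum, total = (-2)+9 = 7
p=3,i=4: odd sum, total = 7-4 = 3
p=3,i=5: even sum, total = 3+15 = 18
p=4,i=2: even sum, total = 18+8 = 26
p=4,i=3: odd sum, total = 26-3 = 23
p=4,i=4: even sum, total = 23+16 = 39
p=4,i=5: odd sum, total = 39-5 = 34
p=4,i=6: even sum, total = 34+24 = 58
p=5,i=2: odd sum, total = 58-2 = 56
p=5,i=3: even sum, total = 56+15 = 71
p=5,i=4: odd sum, total = 71-4 = 67
p=5,i=5: even sum, total = 67+25 = 92
p=5,i=6: odd sum, total = 92-6 = 86
p=5,i=7: even sum, total = 86+35 = 121
p=6,i=2: even sum, total = 121+12 = 133
p=6,i=3: odd sum, total = 133-3 = 130
p=6,i=4: even sum, total = 130+24 = 154
p=6,i=5: odd sum, total = 154-5 = 149
p=6,i=6: even sum, total = 149+36 = 185
p=6,i=7: odd sum, total = 185-7 = 178
p=6,i=8: even sum, total = 178+48 = 226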